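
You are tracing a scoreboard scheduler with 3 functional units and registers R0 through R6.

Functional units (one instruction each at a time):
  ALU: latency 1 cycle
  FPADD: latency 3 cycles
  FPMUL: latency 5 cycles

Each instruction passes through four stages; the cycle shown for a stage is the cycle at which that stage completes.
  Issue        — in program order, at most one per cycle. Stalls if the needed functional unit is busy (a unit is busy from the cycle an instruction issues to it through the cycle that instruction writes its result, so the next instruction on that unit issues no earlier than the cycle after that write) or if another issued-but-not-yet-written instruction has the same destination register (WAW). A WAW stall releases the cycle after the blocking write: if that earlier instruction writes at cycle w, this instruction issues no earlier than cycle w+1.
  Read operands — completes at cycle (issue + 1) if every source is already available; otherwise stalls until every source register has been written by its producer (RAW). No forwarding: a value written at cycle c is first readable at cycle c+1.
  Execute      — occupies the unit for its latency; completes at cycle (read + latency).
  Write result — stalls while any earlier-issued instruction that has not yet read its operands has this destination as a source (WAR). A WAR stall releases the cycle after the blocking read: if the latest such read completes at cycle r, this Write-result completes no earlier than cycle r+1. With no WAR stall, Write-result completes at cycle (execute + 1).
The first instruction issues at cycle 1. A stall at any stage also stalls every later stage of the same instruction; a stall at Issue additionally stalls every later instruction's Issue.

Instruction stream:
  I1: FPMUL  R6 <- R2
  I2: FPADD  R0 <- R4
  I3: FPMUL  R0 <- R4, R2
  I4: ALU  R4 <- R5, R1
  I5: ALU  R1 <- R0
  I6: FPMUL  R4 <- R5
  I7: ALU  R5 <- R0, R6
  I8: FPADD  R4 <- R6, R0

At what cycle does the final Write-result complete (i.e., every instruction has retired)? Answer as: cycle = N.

t=1  I1 dispatched to FPMUL
t=2  I1 operands ready · I2 dispatched to FPADD
t=3  I2 operands ready
t=6  I2 complete
t=7  I1 complete · R0←I2
t=8  R6←I1
t=9  I3 dispatched to FPMUL
t=10  I3 operands ready · I4 dispatched to ALU
t=11  I4 operands ready
t=12  I4 complete
t=13  R4←I4
t=14  I5 dispatched to ALU
t=15  I3 complete
t=16  R0←I3
t=17  I5 operands ready · I6 dispatched to FPMUL
t=18  I5 complete · I6 operands ready
t=19  R1←I5
t=20  I7 dispatched to ALU
t=21  I7 operands ready
t=22  I7 complete
t=23  I6 complete · R5←I7
t=24  R4←I6
t=25  I8 dispatched to FPADD
t=26  I8 operands ready
t=29  I8 complete
t=30  R4←I8

cycle = 30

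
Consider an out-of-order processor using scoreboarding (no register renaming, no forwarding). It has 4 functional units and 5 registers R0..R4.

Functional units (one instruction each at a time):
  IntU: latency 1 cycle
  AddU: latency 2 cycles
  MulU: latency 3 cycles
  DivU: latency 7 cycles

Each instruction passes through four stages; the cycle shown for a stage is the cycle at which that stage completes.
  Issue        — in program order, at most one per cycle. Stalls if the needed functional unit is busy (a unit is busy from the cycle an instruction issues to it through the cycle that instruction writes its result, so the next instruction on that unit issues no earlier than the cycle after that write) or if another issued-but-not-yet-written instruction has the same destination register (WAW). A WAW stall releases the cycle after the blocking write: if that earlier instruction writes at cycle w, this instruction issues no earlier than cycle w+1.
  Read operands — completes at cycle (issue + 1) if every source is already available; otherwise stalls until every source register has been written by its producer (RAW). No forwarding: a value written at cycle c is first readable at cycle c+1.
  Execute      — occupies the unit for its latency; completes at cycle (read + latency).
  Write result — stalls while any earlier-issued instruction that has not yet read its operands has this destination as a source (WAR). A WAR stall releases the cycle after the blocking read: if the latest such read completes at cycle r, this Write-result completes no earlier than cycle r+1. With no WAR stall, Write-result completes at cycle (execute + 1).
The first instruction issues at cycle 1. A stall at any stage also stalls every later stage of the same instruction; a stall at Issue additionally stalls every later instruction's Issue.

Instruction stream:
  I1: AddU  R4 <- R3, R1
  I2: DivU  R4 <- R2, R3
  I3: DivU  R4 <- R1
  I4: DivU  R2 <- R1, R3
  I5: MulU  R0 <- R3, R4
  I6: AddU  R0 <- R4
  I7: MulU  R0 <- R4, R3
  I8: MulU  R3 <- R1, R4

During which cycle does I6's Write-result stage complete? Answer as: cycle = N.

I1: IS=1 RO=2 EX=4 WR=5
I2: IS=6 RO=7 EX=14 WR=15  [WAW R4: wait I1 write@5]
I3: IS=16 RO=17 EX=24 WR=25  [struct: DivU busy until I2 writes@15]
I4: IS=26 RO=27 EX=34 WR=35  [struct: DivU busy until I3 writes@25]
I5: IS=27 RO=28 EX=31 WR=32
I6: IS=33 RO=34 EX=36 WR=37  [WAW R0: wait I5 write@32]
I7: IS=38 RO=39 EX=42 WR=43  [WAW R0: wait I6 write@37]
I8: IS=44 RO=45 EX=48 WR=49  [struct: MulU busy until I7 writes@43]

cycle = 37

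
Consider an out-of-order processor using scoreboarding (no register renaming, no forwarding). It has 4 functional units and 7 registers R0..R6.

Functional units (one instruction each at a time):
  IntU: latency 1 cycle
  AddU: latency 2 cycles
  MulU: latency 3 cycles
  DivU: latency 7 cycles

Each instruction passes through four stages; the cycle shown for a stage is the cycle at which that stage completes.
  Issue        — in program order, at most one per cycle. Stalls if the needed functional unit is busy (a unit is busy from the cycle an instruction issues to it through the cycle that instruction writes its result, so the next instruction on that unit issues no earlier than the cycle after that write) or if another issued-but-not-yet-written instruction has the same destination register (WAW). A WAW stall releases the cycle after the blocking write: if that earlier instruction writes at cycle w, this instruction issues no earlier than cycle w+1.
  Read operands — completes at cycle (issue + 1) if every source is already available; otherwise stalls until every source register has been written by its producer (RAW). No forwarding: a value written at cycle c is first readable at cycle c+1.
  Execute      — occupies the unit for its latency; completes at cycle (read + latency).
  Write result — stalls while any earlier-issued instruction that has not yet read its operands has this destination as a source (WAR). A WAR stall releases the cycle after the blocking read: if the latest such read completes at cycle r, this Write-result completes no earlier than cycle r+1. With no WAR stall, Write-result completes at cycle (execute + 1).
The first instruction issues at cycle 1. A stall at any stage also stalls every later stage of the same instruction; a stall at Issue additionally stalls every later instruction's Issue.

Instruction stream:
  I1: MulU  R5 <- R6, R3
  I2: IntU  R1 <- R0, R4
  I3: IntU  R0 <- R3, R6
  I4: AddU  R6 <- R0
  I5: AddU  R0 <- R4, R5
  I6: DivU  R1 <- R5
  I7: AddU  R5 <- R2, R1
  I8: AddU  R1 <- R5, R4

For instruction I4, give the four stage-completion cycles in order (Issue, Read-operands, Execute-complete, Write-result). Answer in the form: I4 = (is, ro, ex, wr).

[1] I1 issues→MulU
[2] I1 reads | I2 issues→IntU
[3] I2 reads
[4] I2 exec-done
[5] I1 exec-done | I2 writes R1
[6] I1 writes R5 | I3 issues→IntU
[7] I3 reads | I4 issues→AddU
[8] I3 exec-done
[9] I3 writes R0
[10] I4 reads
[12] I4 exec-done
[13] I4 writes R6
[14] I5 issues→AddU
[15] I5 reads | I6 issues→DivU
[16] I6 reads
[17] I5 exec-done
[18] I5 writes R0
[19] I7 issues→AddU
[23] I6 exec-done
[24] I6 writes R1
[25] I7 reads
[27] I7 exec-done
[28] I7 writes R5
[29] I8 issues→AddU
[30] I8 reads
[32] I8 exec-done
[33] I8 writes R1

I4 = (7, 10, 12, 13)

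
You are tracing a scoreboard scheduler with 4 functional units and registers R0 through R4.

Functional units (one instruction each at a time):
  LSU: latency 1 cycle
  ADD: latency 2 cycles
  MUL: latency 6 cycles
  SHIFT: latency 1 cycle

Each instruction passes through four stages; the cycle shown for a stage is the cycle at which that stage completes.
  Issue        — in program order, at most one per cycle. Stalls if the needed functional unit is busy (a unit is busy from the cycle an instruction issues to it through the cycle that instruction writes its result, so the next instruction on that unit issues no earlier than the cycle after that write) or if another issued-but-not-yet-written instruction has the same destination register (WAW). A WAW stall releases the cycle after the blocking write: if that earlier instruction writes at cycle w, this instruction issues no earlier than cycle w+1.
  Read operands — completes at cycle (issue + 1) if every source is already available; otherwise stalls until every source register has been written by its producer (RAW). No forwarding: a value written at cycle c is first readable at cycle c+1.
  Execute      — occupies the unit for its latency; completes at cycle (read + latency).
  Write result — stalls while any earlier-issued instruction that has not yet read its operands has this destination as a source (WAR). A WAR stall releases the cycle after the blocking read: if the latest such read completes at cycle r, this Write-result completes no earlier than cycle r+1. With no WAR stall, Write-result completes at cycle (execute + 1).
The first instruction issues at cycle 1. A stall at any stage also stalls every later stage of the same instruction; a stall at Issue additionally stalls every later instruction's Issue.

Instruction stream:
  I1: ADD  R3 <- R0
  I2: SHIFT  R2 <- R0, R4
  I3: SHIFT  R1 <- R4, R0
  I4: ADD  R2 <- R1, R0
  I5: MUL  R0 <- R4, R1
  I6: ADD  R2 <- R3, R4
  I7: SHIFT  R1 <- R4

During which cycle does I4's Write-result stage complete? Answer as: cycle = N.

  I1 | 1 | 2 | 4 | 5
  I2 | 2 | 3 | 4 | 5
  I3 | 6 | 7 | 8 | 9   struct: SHIFT busy until I2 writes@5
  I4 | 7 | 10 | 12 | 13   RAW R1: wait I3 write@9
  I5 | 8 | 10 | 16 | 17   RAW R1: wait I3 write@9
  I6 | 14 | 15 | 17 | 18   struct: ADD busy until I4 writes@13
  I7 | 15 | 16 | 17 | 18

cycle = 13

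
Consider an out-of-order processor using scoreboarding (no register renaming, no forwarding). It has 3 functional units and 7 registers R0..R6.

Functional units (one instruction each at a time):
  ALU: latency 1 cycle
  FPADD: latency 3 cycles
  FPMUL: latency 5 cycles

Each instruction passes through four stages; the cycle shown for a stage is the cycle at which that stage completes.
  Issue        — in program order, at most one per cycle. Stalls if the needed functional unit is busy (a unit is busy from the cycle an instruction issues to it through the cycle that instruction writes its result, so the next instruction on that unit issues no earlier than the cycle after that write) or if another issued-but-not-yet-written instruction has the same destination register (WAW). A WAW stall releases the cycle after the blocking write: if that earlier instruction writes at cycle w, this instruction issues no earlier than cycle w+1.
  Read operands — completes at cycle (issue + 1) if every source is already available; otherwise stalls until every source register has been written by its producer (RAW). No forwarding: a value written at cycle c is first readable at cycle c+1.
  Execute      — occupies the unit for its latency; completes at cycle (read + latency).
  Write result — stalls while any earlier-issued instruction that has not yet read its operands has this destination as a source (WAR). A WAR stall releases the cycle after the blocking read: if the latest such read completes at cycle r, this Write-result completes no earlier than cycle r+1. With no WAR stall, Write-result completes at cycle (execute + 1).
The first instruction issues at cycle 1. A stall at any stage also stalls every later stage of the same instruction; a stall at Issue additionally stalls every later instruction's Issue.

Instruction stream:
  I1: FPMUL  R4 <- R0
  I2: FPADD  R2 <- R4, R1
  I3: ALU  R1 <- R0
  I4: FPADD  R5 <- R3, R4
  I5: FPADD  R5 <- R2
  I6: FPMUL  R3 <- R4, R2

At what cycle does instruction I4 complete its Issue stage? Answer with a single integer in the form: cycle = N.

cycle = 14

c1: I1 dispatched to FPMUL
c2: I1 operands ready; I2 dispatched to FPADD
c3: I3 dispatched to ALU
c4: I3 operands ready
c5: I3 complete
c7: I1 complete
c8: R4←I1
c9: I2 operands ready
c10: R1←I3
c12: I2 complete
c13: R2←I2
c14: I4 dispatched to FPADD
c15: I4 operands ready
c18: I4 complete
c19: R5←I4
c20: I5 dispatched to FPADD
c21: I5 operands ready; I6 dispatched to FPMUL
c22: I6 operands ready
c24: I5 complete
c25: R5←I5
c27: I6 complete
c28: R3←I6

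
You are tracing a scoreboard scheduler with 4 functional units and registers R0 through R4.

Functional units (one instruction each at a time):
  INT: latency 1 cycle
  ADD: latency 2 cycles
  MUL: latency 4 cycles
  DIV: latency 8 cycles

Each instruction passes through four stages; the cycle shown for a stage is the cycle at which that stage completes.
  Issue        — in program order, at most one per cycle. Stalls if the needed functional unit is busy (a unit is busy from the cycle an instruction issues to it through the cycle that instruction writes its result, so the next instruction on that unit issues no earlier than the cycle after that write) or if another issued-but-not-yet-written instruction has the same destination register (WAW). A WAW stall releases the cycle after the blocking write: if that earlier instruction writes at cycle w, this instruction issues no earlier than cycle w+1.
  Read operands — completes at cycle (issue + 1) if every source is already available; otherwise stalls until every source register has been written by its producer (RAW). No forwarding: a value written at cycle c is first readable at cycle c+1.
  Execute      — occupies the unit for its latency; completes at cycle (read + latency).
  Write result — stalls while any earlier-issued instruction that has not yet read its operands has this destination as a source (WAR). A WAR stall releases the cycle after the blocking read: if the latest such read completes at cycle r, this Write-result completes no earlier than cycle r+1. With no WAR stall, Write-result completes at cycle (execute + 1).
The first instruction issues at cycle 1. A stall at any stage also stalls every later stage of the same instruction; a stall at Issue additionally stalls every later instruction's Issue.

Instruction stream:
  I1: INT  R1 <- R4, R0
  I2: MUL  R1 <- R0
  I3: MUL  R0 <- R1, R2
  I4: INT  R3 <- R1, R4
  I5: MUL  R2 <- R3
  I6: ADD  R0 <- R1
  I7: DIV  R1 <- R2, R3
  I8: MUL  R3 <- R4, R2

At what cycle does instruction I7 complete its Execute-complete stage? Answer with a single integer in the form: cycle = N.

cycle = 34

c1: issue I1 (INT)
c2: I1 read-ops
c3: I1 finished on INT
c4: I1→R1
c5: issue I2 (MUL)
c6: I2 read-ops
c10: I2 finished on MUL
c11: I2→R1
c12: issue I3 (MUL)
c13: I3 read-ops; issue I4 (INT)
c14: I4 read-ops
c15: I4 finished on INT
c16: I4→R3
c17: I3 finished on MUL
c18: I3→R0
c19: issue I5 (MUL)
c20: I5 read-ops; issue I6 (ADD)
c21: I6 read-ops; issue I7 (DIV)
c23: I6 finished on ADD
c24: I5 finished on MUL; I6→R0
c25: I5→R2
c26: I7 read-ops; issue I8 (MUL)
c27: I8 read-ops
c31: I8 finished on MUL
c32: I8→R3
c34: I7 finished on DIV
c35: I7→R1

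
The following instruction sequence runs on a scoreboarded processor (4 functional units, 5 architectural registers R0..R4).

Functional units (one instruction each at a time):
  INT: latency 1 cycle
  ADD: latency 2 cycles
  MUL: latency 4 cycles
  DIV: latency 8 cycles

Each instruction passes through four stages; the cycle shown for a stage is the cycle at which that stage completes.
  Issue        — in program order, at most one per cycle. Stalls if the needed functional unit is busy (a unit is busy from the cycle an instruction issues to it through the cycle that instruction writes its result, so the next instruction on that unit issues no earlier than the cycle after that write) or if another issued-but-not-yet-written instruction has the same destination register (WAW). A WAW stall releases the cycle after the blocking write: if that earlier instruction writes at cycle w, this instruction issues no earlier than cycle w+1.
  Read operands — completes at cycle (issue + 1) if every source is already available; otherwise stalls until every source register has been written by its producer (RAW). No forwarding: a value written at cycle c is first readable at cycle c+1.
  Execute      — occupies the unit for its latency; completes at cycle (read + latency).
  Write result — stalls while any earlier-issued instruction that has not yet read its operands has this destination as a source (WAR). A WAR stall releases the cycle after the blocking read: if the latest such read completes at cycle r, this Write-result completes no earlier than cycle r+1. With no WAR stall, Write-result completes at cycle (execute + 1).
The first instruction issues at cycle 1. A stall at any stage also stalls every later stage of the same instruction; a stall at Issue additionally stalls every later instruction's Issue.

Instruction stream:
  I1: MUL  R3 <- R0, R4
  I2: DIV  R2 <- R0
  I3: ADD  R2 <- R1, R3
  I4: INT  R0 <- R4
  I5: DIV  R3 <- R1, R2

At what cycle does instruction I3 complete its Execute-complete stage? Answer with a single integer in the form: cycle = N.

c1: I1 issues→MUL
c2: I1 reads, I2 issues→DIV
c3: I2 reads
c6: I1 exec-done
c7: I1 writes R3
c11: I2 exec-done
c12: I2 writes R2
c13: I3 issues→ADD
c14: I3 reads, I4 issues→INT
c15: I4 reads, I5 issues→DIV
c16: I3 exec-done, I4 exec-done
c17: I3 writes R2, I4 writes R0
c18: I5 reads
c26: I5 exec-done
c27: I5 writes R3

cycle = 16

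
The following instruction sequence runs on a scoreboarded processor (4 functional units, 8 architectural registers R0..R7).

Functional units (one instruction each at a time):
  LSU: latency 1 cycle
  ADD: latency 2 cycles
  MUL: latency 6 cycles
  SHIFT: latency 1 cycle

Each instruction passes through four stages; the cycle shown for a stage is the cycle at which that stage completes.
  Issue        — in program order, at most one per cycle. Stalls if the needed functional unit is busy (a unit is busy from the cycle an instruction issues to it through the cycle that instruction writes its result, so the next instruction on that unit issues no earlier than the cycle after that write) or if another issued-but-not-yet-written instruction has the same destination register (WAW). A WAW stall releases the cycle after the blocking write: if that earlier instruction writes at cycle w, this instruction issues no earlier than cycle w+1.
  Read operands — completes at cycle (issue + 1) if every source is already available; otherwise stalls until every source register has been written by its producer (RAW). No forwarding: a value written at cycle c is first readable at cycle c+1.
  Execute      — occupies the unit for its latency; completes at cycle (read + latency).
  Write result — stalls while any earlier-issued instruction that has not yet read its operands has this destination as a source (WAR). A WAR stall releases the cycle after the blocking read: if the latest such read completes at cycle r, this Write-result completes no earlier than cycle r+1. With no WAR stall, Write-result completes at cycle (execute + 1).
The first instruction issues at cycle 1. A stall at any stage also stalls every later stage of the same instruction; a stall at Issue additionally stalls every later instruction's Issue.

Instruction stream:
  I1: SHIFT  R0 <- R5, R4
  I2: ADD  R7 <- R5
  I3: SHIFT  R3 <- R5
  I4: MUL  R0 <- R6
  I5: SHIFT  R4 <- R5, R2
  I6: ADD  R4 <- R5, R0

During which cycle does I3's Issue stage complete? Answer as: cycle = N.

cycle = 5

I1  is:1  ro:2  ex:3  wr:4
I2  is:2  ro:3  ex:5  wr:6
I3  is:5  ro:6  ex:7  wr:8  — struct: SHIFT busy until I1 writes@4
I4  is:6  ro:7  ex:13  wr:14
I5  is:9  ro:10  ex:11  wr:12  — struct: SHIFT busy until I3 writes@8
I6  is:13  ro:15  ex:17  wr:18  — WAW R4: wait I5 write@12, RAW R0: wait I4 write@14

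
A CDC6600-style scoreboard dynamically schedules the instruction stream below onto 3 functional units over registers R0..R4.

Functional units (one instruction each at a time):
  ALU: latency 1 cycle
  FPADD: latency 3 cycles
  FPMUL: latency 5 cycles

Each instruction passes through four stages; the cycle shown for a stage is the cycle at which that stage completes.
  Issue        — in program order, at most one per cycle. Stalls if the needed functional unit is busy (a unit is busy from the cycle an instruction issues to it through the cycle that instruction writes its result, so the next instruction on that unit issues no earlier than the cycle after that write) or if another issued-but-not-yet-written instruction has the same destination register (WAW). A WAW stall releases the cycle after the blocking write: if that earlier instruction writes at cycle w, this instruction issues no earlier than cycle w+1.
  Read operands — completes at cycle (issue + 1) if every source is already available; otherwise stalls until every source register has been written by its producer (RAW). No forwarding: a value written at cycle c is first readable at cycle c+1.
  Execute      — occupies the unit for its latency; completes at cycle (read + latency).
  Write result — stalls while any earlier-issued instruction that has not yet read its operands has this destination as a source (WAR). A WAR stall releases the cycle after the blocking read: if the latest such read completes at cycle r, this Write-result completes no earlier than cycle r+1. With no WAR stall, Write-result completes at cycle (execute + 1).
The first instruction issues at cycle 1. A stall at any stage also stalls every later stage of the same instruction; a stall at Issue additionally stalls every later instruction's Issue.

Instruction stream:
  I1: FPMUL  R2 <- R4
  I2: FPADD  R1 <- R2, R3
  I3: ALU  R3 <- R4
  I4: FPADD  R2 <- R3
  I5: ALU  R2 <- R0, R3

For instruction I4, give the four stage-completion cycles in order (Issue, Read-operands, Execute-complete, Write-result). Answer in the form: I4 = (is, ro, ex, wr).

I1 -> (1, 2, 7, 8)
I2 -> (2, 9, 12, 13)  // RAW R2: wait I1 write@8
I3 -> (3, 4, 5, 10)  // WAR R3: wait I2 read@9
I4 -> (14, 15, 18, 19)  // struct: FPADD busy until I2 writes@13
I5 -> (20, 21, 22, 23)  // WAW R2: wait I4 write@19

I4 = (14, 15, 18, 19)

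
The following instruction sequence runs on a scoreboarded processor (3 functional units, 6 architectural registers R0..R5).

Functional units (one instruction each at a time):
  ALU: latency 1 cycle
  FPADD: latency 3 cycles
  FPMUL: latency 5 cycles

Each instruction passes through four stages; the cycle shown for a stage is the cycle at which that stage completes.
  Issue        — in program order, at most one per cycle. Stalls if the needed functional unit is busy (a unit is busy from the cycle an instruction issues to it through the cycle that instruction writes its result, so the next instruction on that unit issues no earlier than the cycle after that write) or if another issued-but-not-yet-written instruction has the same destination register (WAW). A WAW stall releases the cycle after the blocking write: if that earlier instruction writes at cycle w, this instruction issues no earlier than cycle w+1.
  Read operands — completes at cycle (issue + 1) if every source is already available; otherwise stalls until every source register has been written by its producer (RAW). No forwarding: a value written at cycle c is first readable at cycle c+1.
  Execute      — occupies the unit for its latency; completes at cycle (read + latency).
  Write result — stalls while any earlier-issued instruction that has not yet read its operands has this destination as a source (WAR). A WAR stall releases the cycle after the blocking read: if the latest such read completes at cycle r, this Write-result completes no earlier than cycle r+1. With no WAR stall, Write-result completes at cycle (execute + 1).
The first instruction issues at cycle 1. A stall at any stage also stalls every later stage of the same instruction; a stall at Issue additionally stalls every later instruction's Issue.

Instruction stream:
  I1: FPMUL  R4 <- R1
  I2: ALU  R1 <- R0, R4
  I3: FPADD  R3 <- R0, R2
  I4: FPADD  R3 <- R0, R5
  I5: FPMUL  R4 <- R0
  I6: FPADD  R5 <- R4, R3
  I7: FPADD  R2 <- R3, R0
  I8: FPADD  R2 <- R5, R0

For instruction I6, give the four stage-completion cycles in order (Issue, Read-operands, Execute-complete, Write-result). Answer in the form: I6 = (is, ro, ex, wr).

t=1  I1→FPMUL
t=2  I1 RO; I2→ALU
t=3  I3→FPADD
t=4  I3 RO
t=7  I1 EX; I3 EX
t=8  I1 WR R4; I3 WR R3
t=9  I2 RO; I4→FPADD
t=10  I2 EX; I4 RO; I5→FPMUL
t=11  I2 WR R1; I5 RO
t=13  I4 EX
t=14  I4 WR R3
t=15  I6→FPADD
t=16  I5 EX
t=17  I5 WR R4
t=18  I6 RO
t=21  I6 EX
t=22  I6 WR R5
t=23  I7→FPADD
t=24  I7 RO
t=27  I7 EX
t=28  I7 WR R2
t=29  I8→FPADD
t=30  I8 RO
t=33  I8 EX
t=34  I8 WR R2

I6 = (15, 18, 21, 22)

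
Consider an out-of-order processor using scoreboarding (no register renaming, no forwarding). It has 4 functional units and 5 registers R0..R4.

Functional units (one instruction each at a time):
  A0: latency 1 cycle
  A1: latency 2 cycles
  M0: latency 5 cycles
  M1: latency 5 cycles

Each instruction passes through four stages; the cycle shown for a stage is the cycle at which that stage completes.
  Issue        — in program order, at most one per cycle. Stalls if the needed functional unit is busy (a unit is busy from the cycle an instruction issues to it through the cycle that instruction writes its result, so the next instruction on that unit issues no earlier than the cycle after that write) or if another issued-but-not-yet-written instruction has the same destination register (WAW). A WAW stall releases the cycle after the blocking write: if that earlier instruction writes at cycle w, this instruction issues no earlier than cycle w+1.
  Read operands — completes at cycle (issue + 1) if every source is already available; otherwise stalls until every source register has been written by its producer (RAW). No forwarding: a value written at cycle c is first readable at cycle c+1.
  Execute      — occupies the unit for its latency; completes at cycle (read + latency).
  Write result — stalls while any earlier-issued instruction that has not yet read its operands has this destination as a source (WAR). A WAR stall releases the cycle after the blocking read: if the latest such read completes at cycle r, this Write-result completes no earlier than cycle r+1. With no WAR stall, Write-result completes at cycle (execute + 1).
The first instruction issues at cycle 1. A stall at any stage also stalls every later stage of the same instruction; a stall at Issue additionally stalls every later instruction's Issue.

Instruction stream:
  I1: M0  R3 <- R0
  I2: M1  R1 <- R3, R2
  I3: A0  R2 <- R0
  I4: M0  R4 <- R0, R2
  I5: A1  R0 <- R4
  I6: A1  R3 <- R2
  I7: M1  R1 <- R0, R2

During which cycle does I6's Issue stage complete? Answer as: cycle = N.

I1 -> (1, 2, 7, 8)
I2 -> (2, 9, 14, 15)  // RAW R3: wait I1 write@8
I3 -> (3, 4, 5, 10)  // WAR R2: wait I2 read@9
I4 -> (9, 11, 16, 17)  // struct: M0 busy until I1 writes@8, RAW R2: wait I3 write@10
I5 -> (10, 18, 20, 21)  // RAW R4: wait I4 write@17
I6 -> (22, 23, 25, 26)  // struct: A1 busy until I5 writes@21
I7 -> (23, 24, 29, 30)

cycle = 22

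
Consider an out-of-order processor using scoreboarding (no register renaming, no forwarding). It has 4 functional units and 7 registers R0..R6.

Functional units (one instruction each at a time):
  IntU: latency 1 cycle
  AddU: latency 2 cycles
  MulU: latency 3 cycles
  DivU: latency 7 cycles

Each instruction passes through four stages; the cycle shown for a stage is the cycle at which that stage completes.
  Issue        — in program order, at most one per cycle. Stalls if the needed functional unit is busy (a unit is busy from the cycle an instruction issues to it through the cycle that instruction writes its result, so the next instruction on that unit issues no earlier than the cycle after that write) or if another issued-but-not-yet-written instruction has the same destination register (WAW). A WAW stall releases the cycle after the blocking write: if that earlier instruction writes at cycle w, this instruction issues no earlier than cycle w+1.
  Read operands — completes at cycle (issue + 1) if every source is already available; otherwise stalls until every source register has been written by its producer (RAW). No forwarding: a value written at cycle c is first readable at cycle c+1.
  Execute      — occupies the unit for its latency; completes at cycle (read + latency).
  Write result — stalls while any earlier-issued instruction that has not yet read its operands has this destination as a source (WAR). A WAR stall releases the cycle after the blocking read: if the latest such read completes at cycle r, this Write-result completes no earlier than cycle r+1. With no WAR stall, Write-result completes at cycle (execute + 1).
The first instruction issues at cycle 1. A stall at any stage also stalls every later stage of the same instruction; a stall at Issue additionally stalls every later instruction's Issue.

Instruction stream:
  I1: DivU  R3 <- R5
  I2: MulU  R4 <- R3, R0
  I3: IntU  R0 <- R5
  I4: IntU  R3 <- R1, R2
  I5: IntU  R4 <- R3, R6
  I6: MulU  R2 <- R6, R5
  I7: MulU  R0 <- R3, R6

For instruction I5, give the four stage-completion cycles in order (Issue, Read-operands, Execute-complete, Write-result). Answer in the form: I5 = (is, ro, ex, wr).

I5 = (17, 18, 19, 20)

c1: I1 issues→DivU
c2: I1 reads · I2 issues→MulU
c3: I3 issues→IntU
c4: I3 reads
c5: I3 exec-done
c9: I1 exec-done
c10: I1 writes R3
c11: I2 reads
c12: I3 writes R0
c13: I4 issues→IntU
c14: I2 exec-done · I4 reads
c15: I2 writes R4 · I4 exec-done
c16: I4 writes R3
c17: I5 issues→IntU
c18: I5 reads · I6 issues→MulU
c19: I5 exec-done · I6 reads
c20: I5 writes R4
c22: I6 exec-done
c23: I6 writes R2
c24: I7 issues→MulU
c25: I7 reads
c28: I7 exec-done
c29: I7 writes R0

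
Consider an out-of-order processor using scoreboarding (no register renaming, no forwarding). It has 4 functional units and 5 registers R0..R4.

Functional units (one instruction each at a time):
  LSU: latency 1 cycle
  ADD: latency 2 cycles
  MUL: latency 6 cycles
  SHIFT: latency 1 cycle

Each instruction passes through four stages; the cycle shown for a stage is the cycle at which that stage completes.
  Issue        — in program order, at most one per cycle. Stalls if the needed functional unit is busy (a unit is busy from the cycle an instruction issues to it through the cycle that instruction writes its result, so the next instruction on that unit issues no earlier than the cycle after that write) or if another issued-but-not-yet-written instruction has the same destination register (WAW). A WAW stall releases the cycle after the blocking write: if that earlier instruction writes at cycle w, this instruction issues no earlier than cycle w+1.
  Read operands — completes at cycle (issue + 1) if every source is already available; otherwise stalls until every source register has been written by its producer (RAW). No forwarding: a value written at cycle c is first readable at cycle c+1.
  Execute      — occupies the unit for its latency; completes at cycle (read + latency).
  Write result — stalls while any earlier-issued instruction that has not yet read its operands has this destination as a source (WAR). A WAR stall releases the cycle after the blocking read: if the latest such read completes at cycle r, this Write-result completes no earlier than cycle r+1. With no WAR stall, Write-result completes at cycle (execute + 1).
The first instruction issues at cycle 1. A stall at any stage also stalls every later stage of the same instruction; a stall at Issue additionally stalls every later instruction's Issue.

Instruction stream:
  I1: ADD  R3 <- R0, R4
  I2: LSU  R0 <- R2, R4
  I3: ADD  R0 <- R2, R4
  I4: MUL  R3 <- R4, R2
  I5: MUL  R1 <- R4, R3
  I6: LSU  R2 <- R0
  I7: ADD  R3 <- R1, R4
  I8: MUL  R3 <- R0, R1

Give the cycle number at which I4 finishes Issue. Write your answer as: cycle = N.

cycle = 7

cycle 1: issue I1 (ADD)
cycle 2: I1 read-ops · issue I2 (LSU)
cycle 3: I2 read-ops
cycle 4: I1 finished on ADD · I2 finished on LSU
cycle 5: I1→R3 · I2→R0
cycle 6: issue I3 (ADD)
cycle 7: I3 read-ops · issue I4 (MUL)
cycle 8: I4 read-ops
cycle 9: I3 finished on ADD
cycle 10: I3→R0
cycle 14: I4 finished on MUL
cycle 15: I4→R3
cycle 16: issue I5 (MUL)
cycle 17: I5 read-ops · issue I6 (LSU)
cycle 18: I6 read-ops · issue I7 (ADD)
cycle 19: I6 finished on LSU
cycle 20: I6→R2
cycle 23: I5 finished on MUL
cycle 24: I5→R1
cycle 25: I7 read-ops
cycle 27: I7 finished on ADD
cycle 28: I7→R3
cycle 29: issue I8 (MUL)
cycle 30: I8 read-ops
cycle 36: I8 finished on MUL
cycle 37: I8→R3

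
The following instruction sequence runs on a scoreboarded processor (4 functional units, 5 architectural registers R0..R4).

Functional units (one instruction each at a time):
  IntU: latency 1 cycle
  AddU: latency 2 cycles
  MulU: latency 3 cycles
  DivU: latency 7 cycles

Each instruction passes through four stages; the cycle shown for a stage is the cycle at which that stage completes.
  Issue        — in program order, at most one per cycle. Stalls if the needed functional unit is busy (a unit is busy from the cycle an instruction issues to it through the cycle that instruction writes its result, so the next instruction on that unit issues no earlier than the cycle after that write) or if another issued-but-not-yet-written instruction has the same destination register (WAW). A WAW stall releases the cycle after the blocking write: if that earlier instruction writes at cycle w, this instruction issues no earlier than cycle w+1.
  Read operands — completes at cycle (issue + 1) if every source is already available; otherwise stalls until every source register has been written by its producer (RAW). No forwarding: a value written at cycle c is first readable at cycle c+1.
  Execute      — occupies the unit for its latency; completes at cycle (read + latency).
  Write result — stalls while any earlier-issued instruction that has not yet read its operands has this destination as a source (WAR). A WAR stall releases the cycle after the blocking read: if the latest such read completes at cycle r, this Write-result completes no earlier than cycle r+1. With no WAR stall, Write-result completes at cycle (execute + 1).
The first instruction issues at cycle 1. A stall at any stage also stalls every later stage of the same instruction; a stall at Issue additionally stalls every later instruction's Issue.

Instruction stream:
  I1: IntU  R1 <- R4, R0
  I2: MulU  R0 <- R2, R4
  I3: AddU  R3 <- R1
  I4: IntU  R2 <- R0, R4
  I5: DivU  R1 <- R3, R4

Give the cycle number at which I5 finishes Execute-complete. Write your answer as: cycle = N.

t=1  issue I1 (IntU)
t=2  I1 read-ops · issue I2 (MulU)
t=3  I1 finished on IntU · I2 read-ops · issue I3 (AddU)
t=4  I1→R1
t=5  I3 read-ops · issue I4 (IntU)
t=6  I2 finished on MulU · issue I5 (DivU)
t=7  I2→R0 · I3 finished on AddU
t=8  I3→R3 · I4 read-ops
t=9  I4 finished on IntU · I5 read-ops
t=10  I4→R2
t=16  I5 finished on DivU
t=17  I5→R1

cycle = 16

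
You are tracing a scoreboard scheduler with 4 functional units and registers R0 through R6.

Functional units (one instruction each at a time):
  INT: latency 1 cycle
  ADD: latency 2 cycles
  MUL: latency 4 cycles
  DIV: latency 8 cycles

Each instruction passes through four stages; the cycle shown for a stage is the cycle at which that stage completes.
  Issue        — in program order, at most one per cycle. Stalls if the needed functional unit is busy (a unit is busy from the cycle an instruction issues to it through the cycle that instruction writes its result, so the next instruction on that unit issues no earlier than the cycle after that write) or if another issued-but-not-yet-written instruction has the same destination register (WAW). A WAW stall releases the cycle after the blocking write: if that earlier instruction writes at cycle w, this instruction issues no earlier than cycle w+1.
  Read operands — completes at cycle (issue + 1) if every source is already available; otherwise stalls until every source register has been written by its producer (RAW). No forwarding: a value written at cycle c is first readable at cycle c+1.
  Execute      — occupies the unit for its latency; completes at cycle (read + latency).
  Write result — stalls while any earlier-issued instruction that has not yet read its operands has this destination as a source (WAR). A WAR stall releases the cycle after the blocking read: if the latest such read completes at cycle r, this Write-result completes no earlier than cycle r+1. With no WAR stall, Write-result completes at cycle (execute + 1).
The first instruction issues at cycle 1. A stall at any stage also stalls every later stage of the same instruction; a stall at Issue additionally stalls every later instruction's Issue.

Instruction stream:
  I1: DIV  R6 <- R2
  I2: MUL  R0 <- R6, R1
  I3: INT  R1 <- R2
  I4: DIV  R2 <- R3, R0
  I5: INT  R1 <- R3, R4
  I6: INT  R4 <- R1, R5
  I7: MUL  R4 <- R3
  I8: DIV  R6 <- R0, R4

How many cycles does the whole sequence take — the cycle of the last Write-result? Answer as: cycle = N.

[1] I1 issues→DIV
[2] I1 reads | I2 issues→MUL
[3] I3 issues→INT
[4] I3 reads
[5] I3 exec-done
[10] I1 exec-done
[11] I1 writes R6
[12] I2 reads | I4 issues→DIV
[13] I3 writes R1
[14] I5 issues→INT
[15] I5 reads
[16] I2 exec-done | I5 exec-done
[17] I2 writes R0 | I5 writes R1
[18] I4 reads | I6 issues→INT
[19] I6 reads
[20] I6 exec-done
[21] I6 writes R4
[22] I7 issues→MUL
[23] I7 reads
[26] I4 exec-done
[27] I4 writes R2 | I7 exec-done
[28] I7 writes R4 | I8 issues→DIV
[29] I8 reads
[37] I8 exec-done
[38] I8 writes R6

cycle = 38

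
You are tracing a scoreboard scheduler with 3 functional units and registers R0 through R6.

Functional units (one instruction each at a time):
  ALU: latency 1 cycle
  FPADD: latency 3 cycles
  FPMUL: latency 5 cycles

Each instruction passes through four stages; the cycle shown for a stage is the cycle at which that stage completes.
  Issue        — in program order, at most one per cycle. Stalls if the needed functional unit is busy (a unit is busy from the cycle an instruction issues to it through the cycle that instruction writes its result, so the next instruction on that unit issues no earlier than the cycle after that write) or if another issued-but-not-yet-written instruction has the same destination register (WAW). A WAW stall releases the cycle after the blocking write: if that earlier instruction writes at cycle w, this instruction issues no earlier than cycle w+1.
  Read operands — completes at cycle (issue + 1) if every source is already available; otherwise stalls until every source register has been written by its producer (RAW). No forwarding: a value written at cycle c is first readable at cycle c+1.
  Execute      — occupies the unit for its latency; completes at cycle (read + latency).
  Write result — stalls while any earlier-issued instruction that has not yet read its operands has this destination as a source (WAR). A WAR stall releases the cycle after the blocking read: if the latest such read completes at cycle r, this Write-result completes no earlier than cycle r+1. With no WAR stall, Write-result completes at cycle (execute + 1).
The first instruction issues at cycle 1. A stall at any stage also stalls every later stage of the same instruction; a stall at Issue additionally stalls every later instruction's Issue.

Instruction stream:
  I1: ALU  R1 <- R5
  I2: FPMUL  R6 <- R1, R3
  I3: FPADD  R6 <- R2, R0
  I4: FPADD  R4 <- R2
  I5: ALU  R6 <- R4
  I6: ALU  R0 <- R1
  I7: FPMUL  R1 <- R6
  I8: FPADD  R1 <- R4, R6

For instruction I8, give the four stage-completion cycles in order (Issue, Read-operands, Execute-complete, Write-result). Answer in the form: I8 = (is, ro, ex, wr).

  I1 | 1 | 2 | 3 | 4
  I2 | 2 | 5 | 10 | 11   RAW R1: wait I1 write@4
  I3 | 12 | 13 | 16 | 17   WAW R6: wait I2 write@11
  I4 | 18 | 19 | 22 | 23   struct: FPADD busy until I3 writes@17
  I5 | 19 | 24 | 25 | 26   RAW R4: wait I4 write@23
  I6 | 27 | 28 | 29 | 30   struct: ALU busy until I5 writes@26
  I7 | 28 | 29 | 34 | 35
  I8 | 36 | 37 | 40 | 41   WAW R1: wait I7 write@35

I8 = (36, 37, 40, 41)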